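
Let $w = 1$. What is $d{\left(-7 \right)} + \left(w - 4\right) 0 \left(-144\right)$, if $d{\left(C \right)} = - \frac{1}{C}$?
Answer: $\frac{1}{7} \approx 0.14286$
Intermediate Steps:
$d{\left(-7 \right)} + \left(w - 4\right) 0 \left(-144\right) = - \frac{1}{-7} + \left(1 - 4\right) 0 \left(-144\right) = \left(-1\right) \left(- \frac{1}{7}\right) + \left(-3\right) 0 \left(-144\right) = \frac{1}{7} + 0 \left(-144\right) = \frac{1}{7} + 0 = \frac{1}{7}$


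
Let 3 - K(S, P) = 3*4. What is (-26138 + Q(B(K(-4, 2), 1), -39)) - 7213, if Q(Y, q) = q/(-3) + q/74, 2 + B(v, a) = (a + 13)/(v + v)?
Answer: -2467051/74 ≈ -33339.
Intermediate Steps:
K(S, P) = -9 (K(S, P) = 3 - 3*4 = 3 - 1*12 = 3 - 12 = -9)
B(v, a) = -2 + (13 + a)/(2*v) (B(v, a) = -2 + (a + 13)/(v + v) = -2 + (13 + a)/((2*v)) = -2 + (13 + a)*(1/(2*v)) = -2 + (13 + a)/(2*v))
Q(Y, q) = -71*q/222 (Q(Y, q) = q*(-1/3) + q*(1/74) = -q/3 + q/74 = -71*q/222)
(-26138 + Q(B(K(-4, 2), 1), -39)) - 7213 = (-26138 - 71/222*(-39)) - 7213 = (-26138 + 923/74) - 7213 = -1933289/74 - 7213 = -2467051/74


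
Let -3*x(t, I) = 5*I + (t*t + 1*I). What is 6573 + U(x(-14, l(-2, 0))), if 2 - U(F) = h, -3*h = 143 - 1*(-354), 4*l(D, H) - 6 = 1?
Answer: 20222/3 ≈ 6740.7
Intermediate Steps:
l(D, H) = 7/4 (l(D, H) = 3/2 + (¼)*1 = 3/2 + ¼ = 7/4)
x(t, I) = -2*I - t²/3 (x(t, I) = -(5*I + (t*t + 1*I))/3 = -(5*I + (t² + I))/3 = -(5*I + (I + t²))/3 = -(t² + 6*I)/3 = -2*I - t²/3)
h = -497/3 (h = -(143 - 1*(-354))/3 = -(143 + 354)/3 = -⅓*497 = -497/3 ≈ -165.67)
U(F) = 503/3 (U(F) = 2 - 1*(-497/3) = 2 + 497/3 = 503/3)
6573 + U(x(-14, l(-2, 0))) = 6573 + 503/3 = 20222/3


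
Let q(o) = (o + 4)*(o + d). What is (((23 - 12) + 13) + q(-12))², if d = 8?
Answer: 3136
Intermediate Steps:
q(o) = (4 + o)*(8 + o) (q(o) = (o + 4)*(o + 8) = (4 + o)*(8 + o))
(((23 - 12) + 13) + q(-12))² = (((23 - 12) + 13) + (32 + (-12)² + 12*(-12)))² = ((11 + 13) + (32 + 144 - 144))² = (24 + 32)² = 56² = 3136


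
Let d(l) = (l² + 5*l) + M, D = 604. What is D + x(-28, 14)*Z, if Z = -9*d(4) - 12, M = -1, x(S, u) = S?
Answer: 9760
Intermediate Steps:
d(l) = -1 + l² + 5*l (d(l) = (l² + 5*l) - 1 = -1 + l² + 5*l)
Z = -327 (Z = -9*(-1 + 4² + 5*4) - 12 = -9*(-1 + 16 + 20) - 12 = -9*35 - 12 = -315 - 12 = -327)
D + x(-28, 14)*Z = 604 - 28*(-327) = 604 + 9156 = 9760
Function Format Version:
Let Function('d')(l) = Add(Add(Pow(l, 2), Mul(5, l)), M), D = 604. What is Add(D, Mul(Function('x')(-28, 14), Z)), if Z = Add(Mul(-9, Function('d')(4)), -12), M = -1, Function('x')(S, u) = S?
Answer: 9760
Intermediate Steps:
Function('d')(l) = Add(-1, Pow(l, 2), Mul(5, l)) (Function('d')(l) = Add(Add(Pow(l, 2), Mul(5, l)), -1) = Add(-1, Pow(l, 2), Mul(5, l)))
Z = -327 (Z = Add(Mul(-9, Add(-1, Pow(4, 2), Mul(5, 4))), -12) = Add(Mul(-9, Add(-1, 16, 20)), -12) = Add(Mul(-9, 35), -12) = Add(-315, -12) = -327)
Add(D, Mul(Function('x')(-28, 14), Z)) = Add(604, Mul(-28, -327)) = Add(604, 9156) = 9760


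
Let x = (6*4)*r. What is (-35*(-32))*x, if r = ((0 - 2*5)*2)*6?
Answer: -3225600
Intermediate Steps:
r = -120 (r = ((0 - 10)*2)*6 = -10*2*6 = -20*6 = -120)
x = -2880 (x = (6*4)*(-120) = 24*(-120) = -2880)
(-35*(-32))*x = -35*(-32)*(-2880) = 1120*(-2880) = -3225600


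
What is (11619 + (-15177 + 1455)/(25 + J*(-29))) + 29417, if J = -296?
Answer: 353265202/8609 ≈ 41034.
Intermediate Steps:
(11619 + (-15177 + 1455)/(25 + J*(-29))) + 29417 = (11619 + (-15177 + 1455)/(25 - 296*(-29))) + 29417 = (11619 - 13722/(25 + 8584)) + 29417 = (11619 - 13722/8609) + 29417 = 100014249/8609 + 29417 = 353265202/8609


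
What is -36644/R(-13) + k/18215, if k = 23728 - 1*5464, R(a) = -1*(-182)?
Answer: -332073206/1657565 ≈ -200.34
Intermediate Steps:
R(a) = 182
k = 18264 (k = 23728 - 5464 = 18264)
-36644/R(-13) + k/18215 = -36644/182 + 18264/18215 = -36644*1/182 + 18264*(1/18215) = -18322/91 + 18264/18215 = -332073206/1657565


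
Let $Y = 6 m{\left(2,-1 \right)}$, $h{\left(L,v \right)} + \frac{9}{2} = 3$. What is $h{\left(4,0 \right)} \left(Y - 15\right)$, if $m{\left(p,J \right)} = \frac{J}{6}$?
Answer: $24$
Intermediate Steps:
$h{\left(L,v \right)} = - \frac{3}{2}$ ($h{\left(L,v \right)} = - \frac{9}{2} + 3 = - \frac{3}{2}$)
$m{\left(p,J \right)} = \frac{J}{6}$ ($m{\left(p,J \right)} = J \frac{1}{6} = \frac{J}{6}$)
$Y = -1$ ($Y = 6 \cdot \frac{1}{6} \left(-1\right) = 6 \left(- \frac{1}{6}\right) = -1$)
$h{\left(4,0 \right)} \left(Y - 15\right) = - \frac{3 \left(-1 - 15\right)}{2} = \left(- \frac{3}{2}\right) \left(-16\right) = 24$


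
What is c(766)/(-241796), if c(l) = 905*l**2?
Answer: -132753545/60449 ≈ -2196.1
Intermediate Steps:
c(766)/(-241796) = (905*766**2)/(-241796) = (905*586756)*(-1/241796) = 531014180*(-1/241796) = -132753545/60449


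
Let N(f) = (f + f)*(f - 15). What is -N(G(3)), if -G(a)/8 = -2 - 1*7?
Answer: -8208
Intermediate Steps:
G(a) = 72 (G(a) = -8*(-2 - 1*7) = -8*(-2 - 7) = -8*(-9) = 72)
N(f) = 2*f*(-15 + f) (N(f) = (2*f)*(-15 + f) = 2*f*(-15 + f))
-N(G(3)) = -2*72*(-15 + 72) = -2*72*57 = -1*8208 = -8208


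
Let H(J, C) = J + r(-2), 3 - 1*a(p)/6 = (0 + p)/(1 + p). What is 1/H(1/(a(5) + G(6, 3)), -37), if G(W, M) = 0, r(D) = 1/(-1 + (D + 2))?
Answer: -13/12 ≈ -1.0833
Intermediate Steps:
r(D) = 1/(1 + D) (r(D) = 1/(-1 + (2 + D)) = 1/(1 + D))
a(p) = 18 - 6*p/(1 + p) (a(p) = 18 - 6*(0 + p)/(1 + p) = 18 - 6*p/(1 + p))
H(J, C) = -1 + J (H(J, C) = J + 1/(1 - 2) = J + 1/(-1) = J - 1 = -1 + J)
1/H(1/(a(5) + G(6, 3)), -37) = 1/(-1 + 1/(6*(3 + 2*5)/(1 + 5) + 0)) = 1/(-1 + 1/(6*(3 + 10)/6 + 0)) = 1/(-1 + 1/(6*(⅙)*13 + 0)) = 1/(-1 + 1/(13 + 0)) = 1/(-1 + 1/13) = 1/(-12/13) = -13/12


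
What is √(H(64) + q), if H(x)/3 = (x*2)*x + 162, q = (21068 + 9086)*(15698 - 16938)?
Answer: I*√37365898 ≈ 6112.8*I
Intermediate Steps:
q = -37390960 (q = 30154*(-1240) = -37390960)
H(x) = 486 + 6*x² (H(x) = 3*((x*2)*x + 162) = 3*((2*x)*x + 162) = 3*(2*x² + 162) = 3*(162 + 2*x²) = 486 + 6*x²)
√(H(64) + q) = √((486 + 6*64²) - 37390960) = √((486 + 6*4096) - 37390960) = √((486 + 24576) - 37390960) = √(25062 - 37390960) = √(-37365898) = I*√37365898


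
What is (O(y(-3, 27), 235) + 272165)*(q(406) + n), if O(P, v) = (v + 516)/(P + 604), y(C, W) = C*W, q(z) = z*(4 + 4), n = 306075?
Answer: 44029978017858/523 ≈ 8.4187e+10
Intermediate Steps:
q(z) = 8*z (q(z) = z*8 = 8*z)
O(P, v) = (516 + v)/(604 + P)
(O(y(-3, 27), 235) + 272165)*(q(406) + n) = ((516 + 235)/(604 - 3*27) + 272165)*(8*406 + 306075) = (751/(604 - 81) + 272165)*(3248 + 306075) = (751/523 + 272165)*309323 = (142343046/523)*309323 = 44029978017858/523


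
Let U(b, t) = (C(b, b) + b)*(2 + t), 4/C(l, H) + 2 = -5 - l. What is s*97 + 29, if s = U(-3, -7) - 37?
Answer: -1620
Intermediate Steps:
C(l, H) = 4/(-7 - l) (C(l, H) = 4/(-2 + (-5 - l)) = 4/(-7 - l))
U(b, t) = (2 + t)*(b - 4/(7 + b)) (U(b, t) = (-4/(7 + b) + b)*(2 + t) = (b - 4/(7 + b))*(2 + t) = (2 + t)*(b - 4/(7 + b)))
s = -17 (s = (-8 - 4*(-7) - 3*(2 - 7)*(7 - 3))/(7 - 3) - 37 = (-8 + 28 - 3*(-5)*4)/4 - 37 = (-8 + 28 + 60)/4 - 37 = (1/4)*80 - 37 = 20 - 37 = -17)
s*97 + 29 = -17*97 + 29 = -1649 + 29 = -1620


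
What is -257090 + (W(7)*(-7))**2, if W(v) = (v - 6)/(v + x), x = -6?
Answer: -257041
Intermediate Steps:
W(v) = 1 (W(v) = (v - 6)/(v - 6) = (-6 + v)/(-6 + v) = 1)
-257090 + (W(7)*(-7))**2 = -257090 + (1*(-7))**2 = -257090 + (-7)**2 = -257090 + 49 = -257041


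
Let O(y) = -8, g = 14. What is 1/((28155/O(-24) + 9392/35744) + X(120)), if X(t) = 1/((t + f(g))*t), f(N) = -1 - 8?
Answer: -7439220/26179449619 ≈ -0.00028416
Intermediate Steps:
f(N) = -9
X(t) = 1/(t*(-9 + t)) (X(t) = 1/((t - 9)*t) = 1/((-9 + t)*t) = 1/(t*(-9 + t)))
1/((28155/O(-24) + 9392/35744) + X(120)) = 1/((28155/(-8) + 9392/35744) + 1/(120*(-9 + 120))) = 1/((28155*(-⅛) + 9392*(1/35744)) + (1/120)/111) = 1/((-28155/8 + 587/2234) + (1/120)*(1/111)) = 1/(-31446787/8936 + 1/13320) = 1/(-26179449619/7439220) = -7439220/26179449619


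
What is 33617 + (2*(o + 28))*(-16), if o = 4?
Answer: 32593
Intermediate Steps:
33617 + (2*(o + 28))*(-16) = 33617 + (2*(4 + 28))*(-16) = 33617 + (2*32)*(-16) = 33617 + 64*(-16) = 33617 - 1024 = 32593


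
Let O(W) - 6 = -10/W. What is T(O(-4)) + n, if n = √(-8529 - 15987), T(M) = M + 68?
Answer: 153/2 + 6*I*√681 ≈ 76.5 + 156.58*I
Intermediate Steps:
O(W) = 6 - 10/W
T(M) = 68 + M
n = 6*I*√681 (n = √(-24516) = 6*I*√681 ≈ 156.58*I)
T(O(-4)) + n = (68 + (6 - 10/(-4))) + 6*I*√681 = (68 + (6 - 10*(-¼))) + 6*I*√681 = (68 + (6 + 5/2)) + 6*I*√681 = (68 + 17/2) + 6*I*√681 = 153/2 + 6*I*√681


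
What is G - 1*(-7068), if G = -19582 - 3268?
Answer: -15782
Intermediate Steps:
G = -22850
G - 1*(-7068) = -22850 - 1*(-7068) = -22850 + 7068 = -15782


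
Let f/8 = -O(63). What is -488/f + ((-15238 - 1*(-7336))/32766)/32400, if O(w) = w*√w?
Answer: -439/58978800 + 61*√7/1323 ≈ 0.12198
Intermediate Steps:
O(w) = w^(3/2)
f = -1512*√7 (f = 8*(-63^(3/2)) = 8*(-189*√7) = -1512*√7 ≈ -4000.4)
-488/f + ((-15238 - 1*(-7336))/32766)/32400 = -488*(-√7/10584) + ((-15238 - 1*(-7336))/32766)/32400 = -(-61)*√7/1323 + ((-15238 + 7336)*(1/32766))*(1/32400) = 61*√7/1323 - 7902*1/32766*(1/32400) = 61*√7/1323 - 1317/5461*1/32400 = 61*√7/1323 - 439/58978800 = -439/58978800 + 61*√7/1323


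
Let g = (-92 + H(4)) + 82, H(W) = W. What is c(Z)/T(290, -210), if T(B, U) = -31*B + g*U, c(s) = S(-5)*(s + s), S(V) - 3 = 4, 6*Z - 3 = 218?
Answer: -1547/23190 ≈ -0.066710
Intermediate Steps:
Z = 221/6 (Z = ½ + (⅙)*218 = ½ + 109/3 = 221/6 ≈ 36.833)
S(V) = 7 (S(V) = 3 + 4 = 7)
g = -6 (g = (-92 + 4) + 82 = -88 + 82 = -6)
c(s) = 14*s (c(s) = 7*(s + s) = 7*(2*s) = 14*s)
T(B, U) = -31*B - 6*U
c(Z)/T(290, -210) = (14*(221/6))/(-31*290 - 6*(-210)) = 1547/(3*(-8990 + 1260)) = (1547/3)/(-7730) = (1547/3)*(-1/7730) = -1547/23190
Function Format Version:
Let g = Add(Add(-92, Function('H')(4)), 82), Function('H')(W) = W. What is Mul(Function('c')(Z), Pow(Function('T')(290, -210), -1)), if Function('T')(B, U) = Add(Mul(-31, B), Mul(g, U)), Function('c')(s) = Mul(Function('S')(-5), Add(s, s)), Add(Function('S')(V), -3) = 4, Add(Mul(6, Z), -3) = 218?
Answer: Rational(-1547, 23190) ≈ -0.066710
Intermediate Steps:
Z = Rational(221, 6) (Z = Add(Rational(1, 2), Mul(Rational(1, 6), 218)) = Add(Rational(1, 2), Rational(109, 3)) = Rational(221, 6) ≈ 36.833)
Function('S')(V) = 7 (Function('S')(V) = Add(3, 4) = 7)
g = -6 (g = Add(Add(-92, 4), 82) = Add(-88, 82) = -6)
Function('c')(s) = Mul(14, s) (Function('c')(s) = Mul(7, Add(s, s)) = Mul(7, Mul(2, s)) = Mul(14, s))
Function('T')(B, U) = Add(Mul(-31, B), Mul(-6, U))
Mul(Function('c')(Z), Pow(Function('T')(290, -210), -1)) = Mul(Mul(14, Rational(221, 6)), Pow(Add(Mul(-31, 290), Mul(-6, -210)), -1)) = Mul(Rational(1547, 3), Pow(Add(-8990, 1260), -1)) = Mul(Rational(1547, 3), Pow(-7730, -1)) = Mul(Rational(1547, 3), Rational(-1, 7730)) = Rational(-1547, 23190)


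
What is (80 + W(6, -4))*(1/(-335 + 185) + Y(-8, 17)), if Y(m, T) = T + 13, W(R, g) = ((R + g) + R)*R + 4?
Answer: 98978/25 ≈ 3959.1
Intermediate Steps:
W(R, g) = 4 + R*(g + 2*R) (W(R, g) = (g + 2*R)*R + 4 = R*(g + 2*R) + 4 = 4 + R*(g + 2*R))
Y(m, T) = 13 + T
(80 + W(6, -4))*(1/(-335 + 185) + Y(-8, 17)) = (80 + (4 + 2*6² + 6*(-4)))*(1/(-335 + 185) + (13 + 17)) = (80 + (4 + 2*36 - 24))*(1/(-150) + 30) = (80 + (4 + 72 - 24))*(-1/150 + 30) = (80 + 52)*(4499/150) = 132*(4499/150) = 98978/25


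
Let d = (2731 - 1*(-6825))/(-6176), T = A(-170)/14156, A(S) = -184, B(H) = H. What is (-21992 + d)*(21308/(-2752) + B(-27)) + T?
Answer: 2872602564952017/3759380608 ≈ 7.6412e+5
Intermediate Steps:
T = -46/3539 (T = -184/14156 = -184*1/14156 = -46/3539 ≈ -0.012998)
d = -2389/1544 (d = (2731 + 6825)*(-1/6176) = 9556*(-1/6176) = -2389/1544 ≈ -1.5473)
(-21992 + d)*(21308/(-2752) + B(-27)) + T = (-21992 - 2389/1544)*(21308/(-2752) - 27) - 46/3539 = -33958037*(21308*(-1/2752) - 27)/1544 - 46/3539 = -33958037*(-5327/688 - 27)/1544 - 46/3539 = -33958037/1544*(-23903/688) - 46/3539 = 811698958411/1062272 - 46/3539 = 2872602564952017/3759380608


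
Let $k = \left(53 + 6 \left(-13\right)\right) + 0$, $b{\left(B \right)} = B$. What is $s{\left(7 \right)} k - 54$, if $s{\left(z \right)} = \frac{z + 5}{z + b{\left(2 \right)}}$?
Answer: $- \frac{262}{3} \approx -87.333$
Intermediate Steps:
$s{\left(z \right)} = \frac{5 + z}{2 + z}$ ($s{\left(z \right)} = \frac{z + 5}{z + 2} = \frac{5 + z}{2 + z}$)
$k = -25$ ($k = \left(53 - 78\right) + 0 = -25 + 0 = -25$)
$s{\left(7 \right)} k - 54 = \frac{5 + 7}{2 + 7} \left(-25\right) - 54 = \frac{1}{9} \cdot 12 \left(-25\right) - 54 = \frac{4}{3} \left(-25\right) - 54 = - \frac{100}{3} - 54 = - \frac{262}{3}$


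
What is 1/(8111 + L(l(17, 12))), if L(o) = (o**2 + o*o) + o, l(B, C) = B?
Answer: 1/8706 ≈ 0.00011486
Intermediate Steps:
L(o) = o + 2*o**2 (L(o) = (o**2 + o**2) + o = 2*o**2 + o = o + 2*o**2)
1/(8111 + L(l(17, 12))) = 1/(8111 + 17*(1 + 2*17)) = 1/(8111 + 17*(1 + 34)) = 1/(8111 + 17*35) = 1/(8111 + 595) = 1/8706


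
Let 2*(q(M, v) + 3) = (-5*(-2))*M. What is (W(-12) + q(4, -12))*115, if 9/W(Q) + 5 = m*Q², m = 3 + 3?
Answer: 1680380/859 ≈ 1956.2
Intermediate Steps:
q(M, v) = -3 + 5*M (q(M, v) = -3 + ((-5*(-2))*M)/2 = -3 + (10*M)/2 = -3 + 5*M)
m = 6
W(Q) = 9/(-5 + 6*Q²)
(W(-12) + q(4, -12))*115 = (9/(-5 + 6*(-12)²) + (-3 + 5*4))*115 = (9/(-5 + 6*144) + (-3 + 20))*115 = (9/(-5 + 864) + 17)*115 = (9/859 + 17)*115 = (14612/859)*115 = 1680380/859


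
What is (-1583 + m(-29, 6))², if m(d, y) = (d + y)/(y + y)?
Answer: 361722361/144 ≈ 2.5120e+6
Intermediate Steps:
m(d, y) = (d + y)/(2*y) (m(d, y) = (d + y)/((2*y)) = (d + y)*(1/(2*y)) = (d + y)/(2*y))
(-1583 + m(-29, 6))² = (-1583 + (½)*(-29 + 6)/6)² = (-1583 + (½)*(⅙)*(-23))² = (-1583 - 23/12)² = (-19019/12)² = 361722361/144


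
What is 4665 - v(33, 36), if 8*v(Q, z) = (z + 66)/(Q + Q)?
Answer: 410503/88 ≈ 4664.8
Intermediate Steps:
v(Q, z) = (66 + z)/(16*Q) (v(Q, z) = ((z + 66)/(Q + Q))/8 = ((66 + z)/((2*Q)))/8 = ((66 + z)*(1/(2*Q)))/8 = ((66 + z)/(2*Q))/8 = (66 + z)/(16*Q))
4665 - v(33, 36) = 4665 - (66 + 36)/(16*33) = 4665 - 102/(16*33) = 4665 - 1*17/88 = 4665 - 17/88 = 410503/88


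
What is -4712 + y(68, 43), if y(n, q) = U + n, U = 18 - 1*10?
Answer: -4636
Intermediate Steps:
U = 8 (U = 18 - 10 = 8)
y(n, q) = 8 + n
-4712 + y(68, 43) = -4712 + (8 + 68) = -4712 + 76 = -4636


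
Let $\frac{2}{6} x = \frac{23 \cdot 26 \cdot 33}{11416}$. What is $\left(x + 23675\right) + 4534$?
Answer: $\frac{161046573}{5708} \approx 28214.0$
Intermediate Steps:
$x = \frac{29601}{5708}$ ($x = 3 \frac{23 \cdot 26 \cdot 33}{11416} = 3 \cdot 598 \cdot 33 \cdot \frac{1}{11416} = 3 \cdot 19734 \cdot \frac{1}{11416} = 3 \cdot \frac{9867}{5708} = \frac{29601}{5708} \approx 5.1859$)
$\left(x + 23675\right) + 4534 = \left(\frac{29601}{5708} + 23675\right) + 4534 = \frac{135166501}{5708} + 4534 = \frac{161046573}{5708}$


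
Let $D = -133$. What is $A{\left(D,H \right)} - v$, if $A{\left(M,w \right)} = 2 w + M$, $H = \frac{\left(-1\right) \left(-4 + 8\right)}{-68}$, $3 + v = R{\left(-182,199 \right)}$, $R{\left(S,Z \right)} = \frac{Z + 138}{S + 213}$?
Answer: $- \frac{74177}{527} \approx -140.75$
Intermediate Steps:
$R{\left(S,Z \right)} = \frac{138 + Z}{213 + S}$
$v = \frac{244}{31}$ ($v = -3 + \frac{138 + 199}{213 - 182} = -3 + \frac{1}{31} \cdot 337 = -3 + \frac{337}{31} = \frac{244}{31} \approx 7.871$)
$H = \frac{1}{17}$ ($H = \left(-1\right) 4 \left(- \frac{1}{68}\right) = \left(-4\right) \left(- \frac{1}{68}\right) = \frac{1}{17} \approx 0.058824$)
$A{\left(M,w \right)} = M + 2 w$
$A{\left(D,H \right)} - v = \left(-133 + 2 \cdot \frac{1}{17}\right) - \frac{244}{31} = \left(-133 + \frac{2}{17}\right) - \frac{244}{31} = - \frac{2259}{17} - \frac{244}{31} = - \frac{74177}{527}$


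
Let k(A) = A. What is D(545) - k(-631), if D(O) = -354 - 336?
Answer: -59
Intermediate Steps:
D(O) = -690
D(545) - k(-631) = -690 - 1*(-631) = -690 + 631 = -59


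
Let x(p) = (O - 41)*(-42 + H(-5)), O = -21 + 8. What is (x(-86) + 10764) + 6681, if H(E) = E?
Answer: 19983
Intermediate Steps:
O = -13
x(p) = 2538 (x(p) = (-13 - 41)*(-42 - 5) = -54*(-47) = 2538)
(x(-86) + 10764) + 6681 = (2538 + 10764) + 6681 = 13302 + 6681 = 19983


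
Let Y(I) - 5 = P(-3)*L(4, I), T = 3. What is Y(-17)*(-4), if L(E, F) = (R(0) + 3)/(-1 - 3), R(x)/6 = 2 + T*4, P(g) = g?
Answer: -281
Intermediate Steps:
R(x) = 84 (R(x) = 6*(2 + 3*4) = 6*(2 + 12) = 6*14 = 84)
L(E, F) = -87/4 (L(E, F) = (84 + 3)/(-1 - 3) = 87/(-4) = 87*(-1/4) = -87/4)
Y(I) = 281/4 (Y(I) = 5 - 3*(-87/4) = 5 + 261/4 = 281/4)
Y(-17)*(-4) = (281/4)*(-4) = -281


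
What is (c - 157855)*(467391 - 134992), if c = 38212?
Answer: -39769213557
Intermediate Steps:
(c - 157855)*(467391 - 134992) = (38212 - 157855)*(467391 - 134992) = -119643*332399 = -39769213557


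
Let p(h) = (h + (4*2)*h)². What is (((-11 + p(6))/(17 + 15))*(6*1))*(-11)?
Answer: -95865/16 ≈ -5991.6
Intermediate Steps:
p(h) = 81*h² (p(h) = (h + 8*h)² = (9*h)² = 81*h²)
(((-11 + p(6))/(17 + 15))*(6*1))*(-11) = (((-11 + 81*6²)/(17 + 15))*(6*1))*(-11) = (((-11 + 81*36)/32)*6)*(-11) = (((-11 + 2916)*(1/32))*6)*(-11) = ((2905*(1/32))*6)*(-11) = ((2905/32)*6)*(-11) = (8715/16)*(-11) = -95865/16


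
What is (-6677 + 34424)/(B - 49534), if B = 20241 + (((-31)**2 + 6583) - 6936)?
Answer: -27747/28685 ≈ -0.96730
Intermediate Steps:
B = 20849 (B = 20241 + ((961 + 6583) - 6936) = 20241 + (7544 - 6936) = 20241 + 608 = 20849)
(-6677 + 34424)/(B - 49534) = (-6677 + 34424)/(20849 - 49534) = 27747/(-28685) = 27747*(-1/28685) = -27747/28685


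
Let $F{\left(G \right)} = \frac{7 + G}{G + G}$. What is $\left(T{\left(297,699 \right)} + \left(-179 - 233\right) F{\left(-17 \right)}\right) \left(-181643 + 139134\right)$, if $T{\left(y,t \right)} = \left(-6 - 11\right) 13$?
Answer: $\frac{247274853}{17} \approx 1.4546 \cdot 10^{7}$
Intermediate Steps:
$T{\left(y,t \right)} = -221$ ($T{\left(y,t \right)} = \left(-17\right) 13 = -221$)
$F{\left(G \right)} = \frac{7 + G}{2 G}$
$\left(T{\left(297,699 \right)} + \left(-179 - 233\right) F{\left(-17 \right)}\right) \left(-181643 + 139134\right) = \left(-221 + \left(-179 - 233\right) \frac{7 - 17}{2 \left(-17\right)}\right) \left(-181643 + 139134\right) = \left(-221 - 412 \cdot \frac{1}{2} \left(- \frac{1}{17}\right) \left(-10\right)\right) \left(-42509\right) = \left(-221 - \frac{2060}{17}\right) \left(-42509\right) = \left(- \frac{5817}{17}\right) \left(-42509\right) = \frac{247274853}{17}$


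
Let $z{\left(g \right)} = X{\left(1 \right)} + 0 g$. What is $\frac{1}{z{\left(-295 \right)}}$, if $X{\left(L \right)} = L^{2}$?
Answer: $1$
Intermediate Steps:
$z{\left(g \right)} = 1$ ($z{\left(g \right)} = 1^{2} + 0 g = 1 + 0 = 1$)
$\frac{1}{z{\left(-295 \right)}} = 1^{-1} = 1$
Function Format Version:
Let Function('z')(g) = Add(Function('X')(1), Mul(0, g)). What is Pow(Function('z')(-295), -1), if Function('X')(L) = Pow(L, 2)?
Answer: 1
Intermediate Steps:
Function('z')(g) = 1 (Function('z')(g) = Add(Pow(1, 2), Mul(0, g)) = Add(1, 0) = 1)
Pow(Function('z')(-295), -1) = Pow(1, -1) = 1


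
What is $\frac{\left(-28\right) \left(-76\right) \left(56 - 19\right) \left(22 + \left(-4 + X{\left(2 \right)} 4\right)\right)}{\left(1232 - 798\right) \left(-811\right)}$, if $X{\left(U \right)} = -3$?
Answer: $- \frac{33744}{25141} \approx -1.3422$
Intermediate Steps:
$\frac{\left(-28\right) \left(-76\right) \left(56 - 19\right) \left(22 + \left(-4 + X{\left(2 \right)} 4\right)\right)}{\left(1232 - 798\right) \left(-811\right)} = \frac{\left(-28\right) \left(-76\right) \left(56 - 19\right) \left(22 - 16\right)}{\left(1232 - 798\right) \left(-811\right)} = \frac{2128 \left(56 + \left(-54 + 35\right)\right) \left(22 - 16\right)}{434 \left(-811\right)} = \frac{2128 \left(56 - 19\right) \left(22 - 16\right)}{-351974} = 2128 \cdot 37 \cdot 6 \left(- \frac{1}{351974}\right) = 2128 \cdot 222 \left(- \frac{1}{351974}\right) = 472416 \left(- \frac{1}{351974}\right) = - \frac{33744}{25141}$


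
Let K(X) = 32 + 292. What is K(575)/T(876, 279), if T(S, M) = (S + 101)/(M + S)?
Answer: 374220/977 ≈ 383.03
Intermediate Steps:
T(S, M) = (101 + S)/(M + S)
K(X) = 324
K(575)/T(876, 279) = 324/(((101 + 876)/(279 + 876))) = 324/((977/1155)) = 324/(((1/1155)*977)) = 324/(977/1155) = 324*(1155/977) = 374220/977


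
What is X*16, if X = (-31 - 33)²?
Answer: 65536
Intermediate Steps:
X = 4096 (X = (-64)² = 4096)
X*16 = 4096*16 = 65536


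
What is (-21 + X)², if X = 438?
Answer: 173889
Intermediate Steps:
(-21 + X)² = (-21 + 438)² = 417² = 173889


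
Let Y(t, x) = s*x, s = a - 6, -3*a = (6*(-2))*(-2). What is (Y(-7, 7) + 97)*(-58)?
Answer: 58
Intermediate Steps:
a = -8 (a = -6*(-2)*(-2)/3 = -(-4)*(-2) = -1/3*24 = -8)
s = -14 (s = -8 - 6 = -14)
Y(t, x) = -14*x
(Y(-7, 7) + 97)*(-58) = (-14*7 + 97)*(-58) = (-98 + 97)*(-58) = -1*(-58) = 58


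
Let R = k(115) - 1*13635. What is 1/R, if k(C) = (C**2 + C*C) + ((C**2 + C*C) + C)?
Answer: 1/39380 ≈ 2.5394e-5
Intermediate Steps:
k(C) = C + 4*C**2 (k(C) = (C**2 + C**2) + ((C**2 + C**2) + C) = 2*C**2 + (2*C**2 + C) = 2*C**2 + (C + 2*C**2) = C + 4*C**2)
R = 39380 (R = 115*(1 + 4*115) - 1*13635 = 115*(1 + 460) - 13635 = 115*461 - 13635 = 53015 - 13635 = 39380)
1/R = 1/39380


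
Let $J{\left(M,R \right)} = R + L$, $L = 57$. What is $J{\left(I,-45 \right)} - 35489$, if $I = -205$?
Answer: $-35477$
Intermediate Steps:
$J{\left(M,R \right)} = 57 + R$ ($J{\left(M,R \right)} = R + 57 = 57 + R$)
$J{\left(I,-45 \right)} - 35489 = \left(57 - 45\right) - 35489 = 12 - 35489 = -35477$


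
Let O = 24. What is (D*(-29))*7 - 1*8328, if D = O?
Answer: -13200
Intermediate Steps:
D = 24
(D*(-29))*7 - 1*8328 = (24*(-29))*7 - 1*8328 = -696*7 - 8328 = -4872 - 8328 = -13200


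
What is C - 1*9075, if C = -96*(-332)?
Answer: 22797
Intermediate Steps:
C = 31872
C - 1*9075 = 31872 - 1*9075 = 31872 - 9075 = 22797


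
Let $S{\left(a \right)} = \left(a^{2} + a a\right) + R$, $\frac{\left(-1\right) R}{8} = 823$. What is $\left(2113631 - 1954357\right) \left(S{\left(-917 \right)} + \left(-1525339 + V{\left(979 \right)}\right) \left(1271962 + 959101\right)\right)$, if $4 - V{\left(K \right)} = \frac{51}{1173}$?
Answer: $- \frac{12466644956677706384}{23} \approx -5.4203 \cdot 10^{17}$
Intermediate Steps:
$R = -6584$ ($R = \left(-8\right) 823 = -6584$)
$S{\left(a \right)} = -6584 + 2 a^{2}$ ($S{\left(a \right)} = \left(a^{2} + a a\right) - 6584 = \left(a^{2} + a^{2}\right) - 6584 = 2 a^{2} - 6584 = -6584 + 2 a^{2}$)
$V{\left(K \right)} = \frac{91}{23}$ ($V{\left(K \right)} = 4 - \frac{51}{1173} = 4 - 51 \cdot \frac{1}{1173} = 4 - \frac{1}{23} = \frac{91}{23}$)
$\left(2113631 - 1954357\right) \left(S{\left(-917 \right)} + \left(-1525339 + V{\left(979 \right)}\right) \left(1271962 + 959101\right)\right) = \left(2113631 - 1954357\right) \left(\left(-6584 + 2 \left(-917\right)^{2}\right) + \left(-1525339 + \frac{91}{23}\right) \left(1271962 + 959101\right)\right) = 159274 \left(\left(-6584 + 2 \cdot 840889\right) - \frac{78271727296478}{23}\right) = 159274 \left(\left(-6584 + 1681778\right) - \frac{78271727296478}{23}\right) = 159274 \left(1675194 - \frac{78271727296478}{23}\right) = 159274 \left(- \frac{78271688767016}{23}\right) = - \frac{12466644956677706384}{23}$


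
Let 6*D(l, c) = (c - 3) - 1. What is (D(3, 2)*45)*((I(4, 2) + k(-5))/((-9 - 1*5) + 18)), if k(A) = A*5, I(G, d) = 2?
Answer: 345/4 ≈ 86.250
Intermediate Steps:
k(A) = 5*A
D(l, c) = -⅔ + c/6 (D(l, c) = ((c - 3) - 1)/6 = ((-3 + c) - 1)/6 = (-4 + c)/6 = -⅔ + c/6)
(D(3, 2)*45)*((I(4, 2) + k(-5))/((-9 - 1*5) + 18)) = ((-⅔ + (⅙)*2)*45)*((2 + 5*(-5))/((-9 - 1*5) + 18)) = ((-⅔ + ⅓)*45)*((2 - 25)/((-9 - 5) + 18)) = (-⅓*45)*(-23/(-14 + 18)) = -(-345)/4 = -15*(-23/4) = 345/4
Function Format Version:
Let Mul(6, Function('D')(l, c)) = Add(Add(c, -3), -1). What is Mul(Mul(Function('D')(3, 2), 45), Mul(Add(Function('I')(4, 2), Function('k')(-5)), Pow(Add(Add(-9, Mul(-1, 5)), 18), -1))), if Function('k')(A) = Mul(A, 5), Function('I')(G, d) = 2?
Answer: Rational(345, 4) ≈ 86.250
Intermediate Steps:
Function('k')(A) = Mul(5, A)
Function('D')(l, c) = Add(Rational(-2, 3), Mul(Rational(1, 6), c)) (Function('D')(l, c) = Mul(Rational(1, 6), Add(Add(c, -3), -1)) = Mul(Rational(1, 6), Add(Add(-3, c), -1)) = Mul(Rational(1, 6), Add(-4, c)) = Add(Rational(-2, 3), Mul(Rational(1, 6), c)))
Mul(Mul(Function('D')(3, 2), 45), Mul(Add(Function('I')(4, 2), Function('k')(-5)), Pow(Add(Add(-9, Mul(-1, 5)), 18), -1))) = Mul(Mul(Add(Rational(-2, 3), Mul(Rational(1, 6), 2)), 45), Mul(Add(2, Mul(5, -5)), Pow(Add(Add(-9, Mul(-1, 5)), 18), -1))) = Mul(Mul(Add(Rational(-2, 3), Rational(1, 3)), 45), Mul(Add(2, -25), Pow(Add(Add(-9, -5), 18), -1))) = Mul(Mul(Rational(-1, 3), 45), Mul(-23, Pow(Add(-14, 18), -1))) = Mul(-15, Mul(-23, Pow(4, -1))) = Mul(-15, Mul(-23, Rational(1, 4))) = Mul(-15, Rational(-23, 4)) = Rational(345, 4)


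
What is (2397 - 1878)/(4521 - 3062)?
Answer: 519/1459 ≈ 0.35572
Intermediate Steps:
(2397 - 1878)/(4521 - 3062) = 519/1459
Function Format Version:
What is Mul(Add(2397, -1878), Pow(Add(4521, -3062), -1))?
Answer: Rational(519, 1459) ≈ 0.35572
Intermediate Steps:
Mul(Add(2397, -1878), Pow(Add(4521, -3062), -1)) = Mul(519, Pow(1459, -1)) = Mul(519, Rational(1, 1459)) = Rational(519, 1459)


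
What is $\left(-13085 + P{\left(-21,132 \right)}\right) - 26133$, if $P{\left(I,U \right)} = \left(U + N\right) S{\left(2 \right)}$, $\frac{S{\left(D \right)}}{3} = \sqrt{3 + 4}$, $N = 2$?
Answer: $-39218 + 402 \sqrt{7} \approx -38154.0$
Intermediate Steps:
$S{\left(D \right)} = 3 \sqrt{7}$ ($S{\left(D \right)} = 3 \sqrt{3 + 4} = 3 \sqrt{7}$)
$P{\left(I,U \right)} = 3 \sqrt{7} \left(2 + U\right)$ ($P{\left(I,U \right)} = \left(U + 2\right) 3 \sqrt{7} = \left(2 + U\right) 3 \sqrt{7} = 3 \sqrt{7} \left(2 + U\right)$)
$\left(-13085 + P{\left(-21,132 \right)}\right) - 26133 = \left(-13085 + 3 \sqrt{7} \left(2 + 132\right)\right) - 26133 = \left(-13085 + 3 \sqrt{7} \cdot 134\right) - 26133 = \left(-13085 + 402 \sqrt{7}\right) - 26133 = -39218 + 402 \sqrt{7}$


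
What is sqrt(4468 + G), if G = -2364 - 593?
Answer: sqrt(1511) ≈ 38.872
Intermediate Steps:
G = -2957
sqrt(4468 + G) = sqrt(4468 - 2957) = sqrt(1511)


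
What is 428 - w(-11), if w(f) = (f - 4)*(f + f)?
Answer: 98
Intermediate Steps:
w(f) = 2*f*(-4 + f) (w(f) = (-4 + f)*(2*f) = 2*f*(-4 + f))
428 - w(-11) = 428 - 2*(-11)*(-4 - 11) = 428 - 2*(-11)*(-15) = 428 - 1*330 = 428 - 330 = 98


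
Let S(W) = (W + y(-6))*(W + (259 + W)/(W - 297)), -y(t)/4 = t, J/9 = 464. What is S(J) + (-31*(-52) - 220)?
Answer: 22686194456/1293 ≈ 1.7545e+7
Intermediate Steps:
J = 4176 (J = 9*464 = 4176)
y(t) = -4*t
S(W) = (24 + W)*(W + (259 + W)/(-297 + W)) (S(W) = (W - 4*(-6))*(W + (259 + W)/(W - 297)) = (W + 24)*(W + (259 + W)/(-297 + W)) = (24 + W)*(W + (259 + W)/(-297 + W)))
S(J) + (-31*(-52) - 220) = (6216 + 4176**3 - 6845*4176 - 272*4176**2)/(-297 + 4176) + (-31*(-52) - 220) = (6216 + 72825163776 - 28584720 - 272*17438976)/3879 + (1612 - 220) = (6216 + 72825163776 - 28584720 - 4743401472)/3879 + 1392 = (1/3879)*68053183800 + 1392 = 22684394600/1293 + 1392 = 22686194456/1293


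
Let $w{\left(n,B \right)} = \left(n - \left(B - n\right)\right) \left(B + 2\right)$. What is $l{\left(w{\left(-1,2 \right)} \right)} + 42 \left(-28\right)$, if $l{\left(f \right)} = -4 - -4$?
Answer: $-1176$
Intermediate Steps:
$w{\left(n,B \right)} = \left(2 + B\right) \left(- B + 2 n\right)$ ($w{\left(n,B \right)} = \left(- B + 2 n\right) \left(2 + B\right) = \left(2 + B\right) \left(- B + 2 n\right)$)
$l{\left(f \right)} = 0$ ($l{\left(f \right)} = -4 + 4 = 0$)
$l{\left(w{\left(-1,2 \right)} \right)} + 42 \left(-28\right) = 0 + 42 \left(-28\right) = 0 - 1176 = -1176$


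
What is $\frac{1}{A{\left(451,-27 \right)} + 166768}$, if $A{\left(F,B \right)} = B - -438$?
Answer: $\frac{1}{167179} \approx 5.9816 \cdot 10^{-6}$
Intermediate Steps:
$A{\left(F,B \right)} = 438 + B$ ($A{\left(F,B \right)} = B + 438 = 438 + B$)
$\frac{1}{A{\left(451,-27 \right)} + 166768} = \frac{1}{\left(438 - 27\right) + 166768} = \frac{1}{411 + 166768} = \frac{1}{167179}$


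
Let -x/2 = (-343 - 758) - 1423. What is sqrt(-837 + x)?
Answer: sqrt(4211) ≈ 64.892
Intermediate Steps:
x = 5048 (x = -2*((-343 - 758) - 1423) = -2*(-1101 - 1423) = -2*(-2524) = 5048)
sqrt(-837 + x) = sqrt(-837 + 5048) = sqrt(4211)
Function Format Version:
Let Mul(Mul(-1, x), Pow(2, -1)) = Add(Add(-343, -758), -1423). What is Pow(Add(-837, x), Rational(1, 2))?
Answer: Pow(4211, Rational(1, 2)) ≈ 64.892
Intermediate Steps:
x = 5048 (x = Mul(-2, Add(Add(-343, -758), -1423)) = Mul(-2, Add(-1101, -1423)) = Mul(-2, -2524) = 5048)
Pow(Add(-837, x), Rational(1, 2)) = Pow(Add(-837, 5048), Rational(1, 2)) = Pow(4211, Rational(1, 2))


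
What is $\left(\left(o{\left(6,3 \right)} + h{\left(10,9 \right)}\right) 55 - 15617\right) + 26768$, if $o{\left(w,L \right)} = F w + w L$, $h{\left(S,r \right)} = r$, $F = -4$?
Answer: $11316$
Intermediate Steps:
$o{\left(w,L \right)} = - 4 w + L w$ ($o{\left(w,L \right)} = - 4 w + w L = - 4 w + L w$)
$\left(\left(o{\left(6,3 \right)} + h{\left(10,9 \right)}\right) 55 - 15617\right) + 26768 = \left(\left(6 \left(-4 + 3\right) + 9\right) 55 - 15617\right) + 26768 = \left(\left(6 \left(-1\right) + 9\right) 55 - 15617\right) + 26768 = \left(\left(-6 + 9\right) 55 - 15617\right) + 26768 = \left(3 \cdot 55 - 15617\right) + 26768 = \left(165 - 15617\right) + 26768 = -15452 + 26768 = 11316$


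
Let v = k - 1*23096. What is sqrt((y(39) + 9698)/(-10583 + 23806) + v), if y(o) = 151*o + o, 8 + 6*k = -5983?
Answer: I*sqrt(16850647935170)/26446 ≈ 155.22*I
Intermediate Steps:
k = -1997/2 (k = -4/3 + (1/6)*(-5983) = -4/3 - 5983/6 = -1997/2 ≈ -998.50)
v = -48189/2 (v = -1997/2 - 1*23096 = -1997/2 - 23096 = -48189/2 ≈ -24095.)
y(o) = 152*o
sqrt((y(39) + 9698)/(-10583 + 23806) + v) = sqrt((152*39 + 9698)/(-10583 + 23806) - 48189/2) = sqrt((5928 + 9698)/13223 - 48189/2) = sqrt(15626*(1/13223) - 48189/2) = sqrt(15626/13223 - 48189/2) = sqrt(-637171895/26446) = I*sqrt(16850647935170)/26446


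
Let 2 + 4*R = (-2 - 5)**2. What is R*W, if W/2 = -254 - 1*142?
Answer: -9306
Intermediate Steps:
W = -792 (W = 2*(-254 - 1*142) = 2*(-254 - 142) = 2*(-396) = -792)
R = 47/4 (R = -1/2 + (-2 - 5)**2/4 = -1/2 + (1/4)*(-7)**2 = -1/2 + (1/4)*49 = -1/2 + 49/4 = 47/4 ≈ 11.750)
R*W = (47/4)*(-792) = -9306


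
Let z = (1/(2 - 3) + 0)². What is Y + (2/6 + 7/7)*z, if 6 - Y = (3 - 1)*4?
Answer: -⅔ ≈ -0.66667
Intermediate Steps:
z = 1 (z = (1/(-1) + 0)² = (-1 + 0)² = (-1)² = 1)
Y = -2 (Y = 6 - (3 - 1)*4 = 6 - 2*4 = 6 - 1*8 = 6 - 8 = -2)
Y + (2/6 + 7/7)*z = -2 + (2/6 + 7/7)*1 = -2 + (2*(⅙) + 7*(⅐))*1 = -2 + (⅓ + 1)*1 = -2 + (4/3)*1 = -2 + 4/3 = -⅔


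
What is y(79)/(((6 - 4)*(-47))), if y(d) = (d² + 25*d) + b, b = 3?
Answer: -8219/94 ≈ -87.436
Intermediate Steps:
y(d) = 3 + d² + 25*d (y(d) = (d² + 25*d) + 3 = 3 + d² + 25*d)
y(79)/(((6 - 4)*(-47))) = (3 + 79² + 25*79)/(((6 - 4)*(-47))) = (3 + 6241 + 1975)/((2*(-47))) = 8219/(-94) = 8219*(-1/94) = -8219/94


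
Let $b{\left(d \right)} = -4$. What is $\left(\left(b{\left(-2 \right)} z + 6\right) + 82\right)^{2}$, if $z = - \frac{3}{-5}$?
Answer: $\frac{183184}{25} \approx 7327.4$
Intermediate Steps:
$z = \frac{3}{5}$ ($z = \left(-3\right) \left(- \frac{1}{5}\right) = \frac{3}{5} \approx 0.6$)
$\left(\left(b{\left(-2 \right)} z + 6\right) + 82\right)^{2} = \left(\left(\left(-4\right) \frac{3}{5} + 6\right) + 82\right)^{2} = \left(\left(- \frac{12}{5} + 6\right) + 82\right)^{2} = \left(\frac{18}{5} + 82\right)^{2} = \left(\frac{428}{5}\right)^{2} = \frac{183184}{25}$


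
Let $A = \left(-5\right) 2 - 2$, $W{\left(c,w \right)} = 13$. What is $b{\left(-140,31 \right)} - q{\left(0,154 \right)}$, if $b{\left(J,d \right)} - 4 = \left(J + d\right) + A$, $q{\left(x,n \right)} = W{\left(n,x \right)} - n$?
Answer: $24$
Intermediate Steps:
$q{\left(x,n \right)} = 13 - n$
$A = -12$ ($A = -10 - 2 = -12$)
$b{\left(J,d \right)} = -8 + J + d$ ($b{\left(J,d \right)} = 4 - \left(12 - J - d\right) = 4 + \left(-12 + J + d\right) = -8 + J + d$)
$b{\left(-140,31 \right)} - q{\left(0,154 \right)} = \left(-8 - 140 + 31\right) - \left(13 - 154\right) = -117 - \left(13 - 154\right) = -117 - -141 = -117 + 141 = 24$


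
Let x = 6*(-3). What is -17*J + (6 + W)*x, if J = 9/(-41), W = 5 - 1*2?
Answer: -6489/41 ≈ -158.27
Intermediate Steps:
W = 3 (W = 5 - 2 = 3)
x = -18
J = -9/41 (J = 9*(-1/41) = -9/41 ≈ -0.21951)
-17*J + (6 + W)*x = -17*(-9/41) + (6 + 3)*(-18) = 153/41 + 9*(-18) = 153/41 - 162 = -6489/41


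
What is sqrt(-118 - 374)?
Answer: 2*I*sqrt(123) ≈ 22.181*I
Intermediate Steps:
sqrt(-118 - 374) = sqrt(-492) = 2*I*sqrt(123)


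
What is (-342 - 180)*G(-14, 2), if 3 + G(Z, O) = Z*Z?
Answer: -100746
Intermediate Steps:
G(Z, O) = -3 + Z**2 (G(Z, O) = -3 + Z*Z = -3 + Z**2)
(-342 - 180)*G(-14, 2) = (-342 - 180)*(-3 + (-14)**2) = -522*(-3 + 196) = -522*193 = -100746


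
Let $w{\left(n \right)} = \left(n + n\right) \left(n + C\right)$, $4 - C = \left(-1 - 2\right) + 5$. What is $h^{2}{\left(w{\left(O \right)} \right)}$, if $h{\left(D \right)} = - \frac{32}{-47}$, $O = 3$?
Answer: $\frac{1024}{2209} \approx 0.46356$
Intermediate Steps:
$C = 2$ ($C = 4 - \left(\left(-1 - 2\right) + 5\right) = 4 - \left(-3 + 5\right) = 4 - 2 = 2$)
$w{\left(n \right)} = 2 n \left(2 + n\right)$ ($w{\left(n \right)} = \left(n + n\right) \left(n + 2\right) = 2 n \left(2 + n\right)$)
$h{\left(D \right)} = \frac{32}{47}$ ($h{\left(D \right)} = \left(-32\right) \left(- \frac{1}{47}\right) = \frac{32}{47}$)
$h^{2}{\left(w{\left(O \right)} \right)} = \left(\frac{32}{47}\right)^{2} = \frac{1024}{2209}$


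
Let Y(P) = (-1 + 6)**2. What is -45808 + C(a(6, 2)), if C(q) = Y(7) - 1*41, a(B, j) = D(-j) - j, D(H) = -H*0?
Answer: -45824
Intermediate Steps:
D(H) = 0
Y(P) = 25 (Y(P) = 5**2 = 25)
a(B, j) = -j (a(B, j) = 0 - j = -j)
C(q) = -16 (C(q) = 25 - 1*41 = 25 - 41 = -16)
-45808 + C(a(6, 2)) = -45808 - 16 = -45824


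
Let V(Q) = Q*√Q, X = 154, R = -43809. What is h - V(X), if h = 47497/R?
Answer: -47497/43809 - 154*√154 ≈ -1912.2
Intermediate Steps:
h = -47497/43809 (h = 47497/(-43809) = 47497*(-1/43809) = -47497/43809 ≈ -1.0842)
V(Q) = Q^(3/2)
h - V(X) = -47497/43809 - 154^(3/2) = -47497/43809 - 154*√154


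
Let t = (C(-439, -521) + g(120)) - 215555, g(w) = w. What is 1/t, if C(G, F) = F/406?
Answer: -406/87467131 ≈ -4.6417e-6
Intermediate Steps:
C(G, F) = F/406 (C(G, F) = F*(1/406) = F/406)
t = -87467131/406 (t = ((1/406)*(-521) + 120) - 215555 = (-521/406 + 120) - 215555 = 48199/406 - 215555 = -87467131/406 ≈ -2.1544e+5)
1/t = 1/(-87467131/406) = -406/87467131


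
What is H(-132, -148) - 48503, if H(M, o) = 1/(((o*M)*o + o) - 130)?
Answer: -140251565819/2891606 ≈ -48503.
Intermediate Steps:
H(M, o) = 1/(-130 + o + M*o²) (H(M, o) = 1/(((M*o)*o + o) - 130) = 1/((M*o² + o) - 130) = 1/((o + M*o²) - 130) = 1/(-130 + o + M*o²))
H(-132, -148) - 48503 = 1/(-130 - 148 - 132*(-148)²) - 48503 = 1/(-130 - 148 - 132*21904) - 48503 = 1/(-130 - 148 - 2891328) - 48503 = 1/(-2891606) - 48503 = -1/2891606 - 48503 = -140251565819/2891606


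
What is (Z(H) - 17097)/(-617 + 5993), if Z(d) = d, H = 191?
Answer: -8453/2688 ≈ -3.1447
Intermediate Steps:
(Z(H) - 17097)/(-617 + 5993) = (191 - 17097)/(-617 + 5993) = -16906/5376 = -16906*1/5376 = -8453/2688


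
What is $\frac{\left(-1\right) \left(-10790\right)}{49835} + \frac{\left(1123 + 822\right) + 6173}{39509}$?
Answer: $\frac{166172528}{393786203} \approx 0.42199$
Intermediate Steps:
$\frac{\left(-1\right) \left(-10790\right)}{49835} + \frac{\left(1123 + 822\right) + 6173}{39509} = 10790 \cdot \frac{1}{49835} + \left(1945 + 6173\right) \frac{1}{39509} = \frac{2158}{9967} + 8118 \cdot \frac{1}{39509} = \frac{2158}{9967} + \frac{8118}{39509} = \frac{166172528}{393786203}$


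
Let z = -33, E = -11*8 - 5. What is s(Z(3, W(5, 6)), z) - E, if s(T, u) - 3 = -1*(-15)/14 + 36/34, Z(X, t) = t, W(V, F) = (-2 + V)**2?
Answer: 23355/238 ≈ 98.130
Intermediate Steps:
E = -93 (E = -88 - 5 = -93)
s(T, u) = 1221/238 (s(T, u) = 3 + (-1*(-15)/14 + 36/34) = 3 + (15*(1/14) + 36*(1/34)) = 3 + (15/14 + 18/17) = 3 + 507/238 = 1221/238)
s(Z(3, W(5, 6)), z) - E = 1221/238 - 1*(-93) = 1221/238 + 93 = 23355/238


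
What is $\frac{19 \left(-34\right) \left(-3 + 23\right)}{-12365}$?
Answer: $\frac{2584}{2473} \approx 1.0449$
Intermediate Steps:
$\frac{19 \left(-34\right) \left(-3 + 23\right)}{-12365} = \left(-646\right) 20 \left(- \frac{1}{12365}\right) = \left(-12920\right) \left(- \frac{1}{12365}\right) = \frac{2584}{2473}$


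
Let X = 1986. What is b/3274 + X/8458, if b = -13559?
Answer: -54089929/13845746 ≈ -3.9066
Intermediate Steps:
b/3274 + X/8458 = -13559/3274 + 1986/8458 = -13559*1/3274 + 1986*(1/8458) = -13559/3274 + 993/4229 = -54089929/13845746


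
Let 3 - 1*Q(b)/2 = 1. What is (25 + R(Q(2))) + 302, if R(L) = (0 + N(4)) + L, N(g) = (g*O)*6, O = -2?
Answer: 283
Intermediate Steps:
N(g) = -12*g (N(g) = (g*(-2))*6 = -2*g*6 = -12*g)
Q(b) = 4 (Q(b) = 6 - 2*1 = 6 - 2 = 4)
R(L) = -48 + L (R(L) = (0 - 12*4) + L = (0 - 48) + L = -48 + L)
(25 + R(Q(2))) + 302 = (25 + (-48 + 4)) + 302 = (25 - 44) + 302 = -19 + 302 = 283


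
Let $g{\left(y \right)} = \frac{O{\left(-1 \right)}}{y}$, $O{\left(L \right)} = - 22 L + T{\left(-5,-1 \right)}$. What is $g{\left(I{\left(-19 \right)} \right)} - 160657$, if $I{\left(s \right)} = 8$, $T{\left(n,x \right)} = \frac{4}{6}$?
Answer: $- \frac{963925}{6} \approx -1.6065 \cdot 10^{5}$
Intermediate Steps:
$T{\left(n,x \right)} = \frac{2}{3}$ ($T{\left(n,x \right)} = 4 \cdot \frac{1}{6} = \frac{2}{3}$)
$O{\left(L \right)} = \frac{2}{3} - 22 L$ ($O{\left(L \right)} = - 22 L + \frac{2}{3} = \frac{2}{3} - 22 L$)
$g{\left(y \right)} = \frac{68}{3 y}$ ($g{\left(y \right)} = \frac{\frac{2}{3} - -22}{y} = \frac{\frac{2}{3} + 22}{y} = \frac{68}{3 y}$)
$g{\left(I{\left(-19 \right)} \right)} - 160657 = \frac{68}{3 \cdot 8} - 160657 = \frac{68}{3} \cdot \frac{1}{8} - 160657 = \frac{17}{6} - 160657 = - \frac{963925}{6}$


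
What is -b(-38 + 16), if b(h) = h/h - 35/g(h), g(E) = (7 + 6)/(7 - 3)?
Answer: 127/13 ≈ 9.7692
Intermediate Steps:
g(E) = 13/4
b(h) = -127/13 (b(h) = h/h - 35/13/4 = 1 - 35*4/13 = 1 - 140/13 = -127/13)
-b(-38 + 16) = -1*(-127/13) = 127/13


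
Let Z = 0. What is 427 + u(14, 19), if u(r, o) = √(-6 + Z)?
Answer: 427 + I*√6 ≈ 427.0 + 2.4495*I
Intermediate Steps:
u(r, o) = I*√6 (u(r, o) = √(-6 + 0) = √(-6) = I*√6)
427 + u(14, 19) = 427 + I*√6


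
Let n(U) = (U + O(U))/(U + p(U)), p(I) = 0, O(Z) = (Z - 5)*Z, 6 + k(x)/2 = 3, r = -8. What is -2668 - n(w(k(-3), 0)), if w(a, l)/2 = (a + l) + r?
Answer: -2636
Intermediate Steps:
k(x) = -6 (k(x) = -12 + 2*3 = -12 + 6 = -6)
w(a, l) = -16 + 2*a + 2*l (w(a, l) = 2*((a + l) - 8) = 2*(-8 + a + l) = -16 + 2*a + 2*l)
O(Z) = Z*(-5 + Z) (O(Z) = (-5 + Z)*Z = Z*(-5 + Z))
n(U) = (U + U*(-5 + U))/U (n(U) = (U + U*(-5 + U))/(U + 0) = (U + U*(-5 + U))/U)
-2668 - n(w(k(-3), 0)) = -2668 - (-4 + (-16 + 2*(-6) + 2*0)) = -2668 - (-4 + (-16 - 12 + 0)) = -2668 - (-4 - 28) = -2668 - 1*(-32) = -2668 + 32 = -2636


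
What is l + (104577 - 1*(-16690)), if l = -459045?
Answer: -337778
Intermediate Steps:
l + (104577 - 1*(-16690)) = -459045 + (104577 - 1*(-16690)) = -459045 + (104577 + 16690) = -459045 + 121267 = -337778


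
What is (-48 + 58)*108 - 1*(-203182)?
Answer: 204262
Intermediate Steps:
(-48 + 58)*108 - 1*(-203182) = 10*108 + 203182 = 1080 + 203182 = 204262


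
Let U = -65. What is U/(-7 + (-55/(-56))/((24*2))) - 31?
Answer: -406871/18761 ≈ -21.687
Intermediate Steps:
U/(-7 + (-55/(-56))/((24*2))) - 31 = -65/(-7 + (-55/(-56))/((24*2))) - 31 = -65/(-7 - 55*(-1/56)/48) - 31 = -65/(-7 + (55/56)*(1/48)) - 31 = -65/(-7 + 55/2688) - 31 = -65/(-18761/2688) - 31 = -65*(-2688/18761) - 31 = 174720/18761 - 31 = -406871/18761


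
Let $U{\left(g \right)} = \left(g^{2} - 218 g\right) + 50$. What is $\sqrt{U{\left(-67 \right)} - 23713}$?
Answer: $2 i \sqrt{1142} \approx 67.587 i$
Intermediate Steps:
$U{\left(g \right)} = 50 + g^{2} - 218 g$
$\sqrt{U{\left(-67 \right)} - 23713} = \sqrt{\left(50 + \left(-67\right)^{2} - -14606\right) - 23713} = \sqrt{\left(50 + 4489 + 14606\right) - 23713} = \sqrt{19145 - 23713} = \sqrt{-4568} = 2 i \sqrt{1142}$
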